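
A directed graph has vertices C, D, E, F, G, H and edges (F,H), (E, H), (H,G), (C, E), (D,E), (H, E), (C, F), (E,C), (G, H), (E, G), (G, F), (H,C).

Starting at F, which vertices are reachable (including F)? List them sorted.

C, E, F, G, H

Start at F.
Its neighbours: H.
Then their neighbours: C, E, G.
Nothing further is reachable.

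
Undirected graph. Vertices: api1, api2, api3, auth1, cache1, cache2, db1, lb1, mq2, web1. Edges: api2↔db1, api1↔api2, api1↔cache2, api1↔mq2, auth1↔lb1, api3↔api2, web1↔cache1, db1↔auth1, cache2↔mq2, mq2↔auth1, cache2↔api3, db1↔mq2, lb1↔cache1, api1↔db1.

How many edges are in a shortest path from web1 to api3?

6

Distance 0: web1.
Distance 1: cache1.
Distance 2: lb1.
Distance 3: auth1.
Distance 4: db1, mq2.
Distance 5: api1, api2, cache2.
Distance 6: api3 — contains api3.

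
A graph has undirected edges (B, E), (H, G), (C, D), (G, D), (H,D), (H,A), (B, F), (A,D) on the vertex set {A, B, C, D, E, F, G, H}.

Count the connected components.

From A: component {A, C, D, G, H}.
From B: component {B, E, F}.
That's 2 components.

2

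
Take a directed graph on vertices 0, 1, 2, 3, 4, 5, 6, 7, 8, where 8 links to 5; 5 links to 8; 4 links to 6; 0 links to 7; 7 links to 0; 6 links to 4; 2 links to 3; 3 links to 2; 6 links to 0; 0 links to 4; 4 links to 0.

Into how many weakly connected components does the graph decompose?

From 0: component {0, 4, 6, 7}.
From 1: component {1}.
From 2: component {2, 3}.
From 5: component {5, 8}.
That's 4 components.

4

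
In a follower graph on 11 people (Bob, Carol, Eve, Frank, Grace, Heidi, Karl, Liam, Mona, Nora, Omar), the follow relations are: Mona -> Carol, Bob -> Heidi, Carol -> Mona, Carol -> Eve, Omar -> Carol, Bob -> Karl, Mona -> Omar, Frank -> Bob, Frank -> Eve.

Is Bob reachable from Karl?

No

Karl has no outgoing edges, so nothing is reachable from it.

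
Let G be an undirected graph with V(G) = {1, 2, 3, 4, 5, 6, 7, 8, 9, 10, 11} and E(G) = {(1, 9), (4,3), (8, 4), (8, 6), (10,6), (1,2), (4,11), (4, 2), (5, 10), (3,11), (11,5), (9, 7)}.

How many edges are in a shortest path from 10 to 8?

Distance 0: 10.
Distance 1: 5, 6.
Distance 2: 8, 11 — contains 8.

2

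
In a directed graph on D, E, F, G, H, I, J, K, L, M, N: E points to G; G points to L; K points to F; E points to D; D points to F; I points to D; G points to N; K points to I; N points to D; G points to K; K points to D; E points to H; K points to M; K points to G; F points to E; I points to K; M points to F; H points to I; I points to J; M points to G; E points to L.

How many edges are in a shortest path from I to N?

Distance 0: I.
Distance 1: D, J, K.
Distance 2: F, G, M.
Distance 3: E, L, N — contains N.

3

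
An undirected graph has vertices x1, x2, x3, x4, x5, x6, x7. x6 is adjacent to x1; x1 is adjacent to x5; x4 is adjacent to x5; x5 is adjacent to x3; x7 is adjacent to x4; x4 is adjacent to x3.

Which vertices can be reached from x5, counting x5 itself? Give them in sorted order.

x1, x3, x4, x5, x6, x7

Start at x5.
Its neighbours: x1, x3, x4.
Then their neighbours: x6, x7.
Nothing further is reachable.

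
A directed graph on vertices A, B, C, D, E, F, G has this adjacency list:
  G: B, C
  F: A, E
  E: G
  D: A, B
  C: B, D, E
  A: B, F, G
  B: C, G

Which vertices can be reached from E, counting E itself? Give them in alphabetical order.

A, B, C, D, E, F, G

Start at E.
Its neighbours: G.
Then their neighbours: B, C.
Then next layer: D.
Then next layer: A.
Then next layer: F.
Every vertex is now reached.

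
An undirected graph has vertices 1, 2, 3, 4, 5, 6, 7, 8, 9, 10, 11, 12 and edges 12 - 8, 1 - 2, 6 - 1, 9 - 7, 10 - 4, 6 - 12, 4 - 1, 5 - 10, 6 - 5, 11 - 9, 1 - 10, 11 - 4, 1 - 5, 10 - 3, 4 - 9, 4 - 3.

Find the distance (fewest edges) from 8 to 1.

Distance 0: 8.
Distance 1: 12.
Distance 2: 6.
Distance 3: 1, 5 — contains 1.

3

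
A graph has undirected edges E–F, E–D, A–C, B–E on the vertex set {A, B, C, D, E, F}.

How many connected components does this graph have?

From A: component {A, C}.
From B: component {B, D, E, F}.
That's 2 components.

2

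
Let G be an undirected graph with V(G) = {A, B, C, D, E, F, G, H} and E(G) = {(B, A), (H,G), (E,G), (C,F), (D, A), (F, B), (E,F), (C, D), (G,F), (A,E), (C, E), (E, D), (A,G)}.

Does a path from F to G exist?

Yes

Explore from F.
Distance 1: reach B, C, E, G.
Found G.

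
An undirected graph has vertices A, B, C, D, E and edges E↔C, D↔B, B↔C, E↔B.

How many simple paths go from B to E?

2

B–C–E
B–E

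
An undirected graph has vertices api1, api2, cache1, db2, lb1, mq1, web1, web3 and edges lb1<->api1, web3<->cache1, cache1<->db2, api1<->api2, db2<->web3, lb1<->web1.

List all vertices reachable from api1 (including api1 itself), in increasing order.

Start at api1.
Its neighbours: api2, lb1.
Then their neighbours: web1.
Nothing further is reachable.

api1, api2, lb1, web1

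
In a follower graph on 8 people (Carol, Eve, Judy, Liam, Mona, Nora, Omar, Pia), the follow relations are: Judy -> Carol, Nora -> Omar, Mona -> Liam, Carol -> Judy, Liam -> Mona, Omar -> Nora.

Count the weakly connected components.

5

From Carol: component {Carol, Judy}.
From Eve: component {Eve}.
From Liam: component {Liam, Mona}.
From Nora: component {Nora, Omar}.
From Pia: component {Pia}.
That's 5 components.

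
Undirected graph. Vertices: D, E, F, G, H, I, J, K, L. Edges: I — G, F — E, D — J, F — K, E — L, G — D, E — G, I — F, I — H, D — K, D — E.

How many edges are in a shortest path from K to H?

Distance 0: K.
Distance 1: D, F.
Distance 2: E, G, I, J.
Distance 3: H, L — contains H.

3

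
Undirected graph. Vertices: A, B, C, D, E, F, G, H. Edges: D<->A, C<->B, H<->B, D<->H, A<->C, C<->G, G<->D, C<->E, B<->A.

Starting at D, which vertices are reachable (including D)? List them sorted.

Start at D.
Its neighbours: A, G, H.
Then their neighbours: B, C.
Then next layer: E.
Nothing further is reachable.

A, B, C, D, E, G, H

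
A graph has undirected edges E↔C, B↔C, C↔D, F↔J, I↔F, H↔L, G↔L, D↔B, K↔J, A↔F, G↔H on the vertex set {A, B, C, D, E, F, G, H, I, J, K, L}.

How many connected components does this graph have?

3

From A: component {A, F, I, J, K}.
From B: component {B, C, D, E}.
From G: component {G, H, L}.
That's 3 components.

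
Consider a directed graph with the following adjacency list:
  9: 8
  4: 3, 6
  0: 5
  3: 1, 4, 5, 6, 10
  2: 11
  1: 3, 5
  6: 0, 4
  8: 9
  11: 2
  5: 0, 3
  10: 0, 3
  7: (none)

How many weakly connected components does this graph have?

From 0: component {0, 1, 3, 4, 5, 6, 10}.
From 2: component {2, 11}.
From 7: component {7}.
From 8: component {8, 9}.
That's 4 components.

4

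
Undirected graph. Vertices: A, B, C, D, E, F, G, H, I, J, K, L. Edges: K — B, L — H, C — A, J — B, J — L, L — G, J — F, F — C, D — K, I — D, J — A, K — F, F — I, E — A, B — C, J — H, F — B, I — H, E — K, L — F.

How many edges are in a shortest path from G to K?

3

Distance 0: G.
Distance 1: L.
Distance 2: F, H, J.
Distance 3: A, B, C, I, K — contains K.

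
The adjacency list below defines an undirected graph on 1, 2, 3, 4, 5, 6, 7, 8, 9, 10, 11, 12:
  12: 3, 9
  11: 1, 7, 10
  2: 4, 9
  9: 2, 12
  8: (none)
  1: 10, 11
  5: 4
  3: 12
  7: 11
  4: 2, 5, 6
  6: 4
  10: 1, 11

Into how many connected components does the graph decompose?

From 1: component {1, 7, 10, 11}.
From 2: component {2, 3, 4, 5, 6, 9, 12}.
From 8: component {8}.
That's 3 components.

3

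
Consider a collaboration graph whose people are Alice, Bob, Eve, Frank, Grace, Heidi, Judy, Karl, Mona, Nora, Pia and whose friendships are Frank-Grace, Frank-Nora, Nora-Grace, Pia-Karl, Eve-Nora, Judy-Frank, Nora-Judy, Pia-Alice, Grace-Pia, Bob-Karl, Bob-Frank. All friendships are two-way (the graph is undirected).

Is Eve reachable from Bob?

Yes

Explore from Bob.
Distance 1: reach Frank, Karl.
Distance 2: reach Grace, Judy, Nora, Pia.
Distance 3: reach Alice, Eve.
Found Eve.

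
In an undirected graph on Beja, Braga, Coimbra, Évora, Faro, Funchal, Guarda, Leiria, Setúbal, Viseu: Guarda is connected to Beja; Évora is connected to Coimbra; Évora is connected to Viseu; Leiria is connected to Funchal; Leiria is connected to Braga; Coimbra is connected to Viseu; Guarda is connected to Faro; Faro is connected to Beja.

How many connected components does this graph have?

4

From Beja: component {Beja, Faro, Guarda}.
From Braga: component {Braga, Funchal, Leiria}.
From Coimbra: component {Coimbra, Évora, Viseu}.
From Setúbal: component {Setúbal}.
That's 4 components.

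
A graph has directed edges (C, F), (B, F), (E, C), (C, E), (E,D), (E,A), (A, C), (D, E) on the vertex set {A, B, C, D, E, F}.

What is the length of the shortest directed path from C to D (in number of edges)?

2

Distance 0: C.
Distance 1: E, F.
Distance 2: A, D — contains D.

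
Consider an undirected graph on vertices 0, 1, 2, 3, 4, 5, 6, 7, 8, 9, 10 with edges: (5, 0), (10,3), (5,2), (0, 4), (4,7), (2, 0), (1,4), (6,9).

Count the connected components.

4

From 0: component {0, 1, 2, 4, 5, 7}.
From 3: component {3, 10}.
From 6: component {6, 9}.
From 8: component {8}.
That's 4 components.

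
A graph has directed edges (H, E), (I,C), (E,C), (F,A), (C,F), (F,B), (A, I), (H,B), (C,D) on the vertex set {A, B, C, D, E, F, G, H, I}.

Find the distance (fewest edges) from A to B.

Distance 0: A.
Distance 1: I.
Distance 2: C.
Distance 3: D, F.
Distance 4: B — contains B.

4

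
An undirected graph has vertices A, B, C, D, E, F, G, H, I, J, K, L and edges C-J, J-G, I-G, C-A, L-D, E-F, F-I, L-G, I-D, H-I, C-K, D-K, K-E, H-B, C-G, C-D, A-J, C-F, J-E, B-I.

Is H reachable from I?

Yes

Explore from I.
Distance 1: reach B, D, F, G, H.
Found H.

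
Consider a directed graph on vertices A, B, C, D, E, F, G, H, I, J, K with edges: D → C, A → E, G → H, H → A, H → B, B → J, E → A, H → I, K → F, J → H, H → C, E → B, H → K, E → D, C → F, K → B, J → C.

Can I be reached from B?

Yes

Explore from B.
Distance 1: reach J.
Distance 2: reach C, H.
Distance 3: reach A, F, I, K.
Found I.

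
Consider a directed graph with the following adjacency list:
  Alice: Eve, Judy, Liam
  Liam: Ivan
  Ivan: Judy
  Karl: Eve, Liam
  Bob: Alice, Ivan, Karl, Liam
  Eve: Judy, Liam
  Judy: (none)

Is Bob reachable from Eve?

No

Explore from Eve.
Distance 1: reach Judy, Liam.
Distance 2: reach Ivan.
The search from Eve is exhausted; no directed path reaches Bob.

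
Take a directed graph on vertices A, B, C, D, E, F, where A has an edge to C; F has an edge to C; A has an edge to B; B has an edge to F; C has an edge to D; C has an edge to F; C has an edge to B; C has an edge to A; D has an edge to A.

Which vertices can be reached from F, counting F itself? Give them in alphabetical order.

Start at F.
Its neighbours: C.
Then their neighbours: A, B, D.
Nothing further is reachable.

A, B, C, D, F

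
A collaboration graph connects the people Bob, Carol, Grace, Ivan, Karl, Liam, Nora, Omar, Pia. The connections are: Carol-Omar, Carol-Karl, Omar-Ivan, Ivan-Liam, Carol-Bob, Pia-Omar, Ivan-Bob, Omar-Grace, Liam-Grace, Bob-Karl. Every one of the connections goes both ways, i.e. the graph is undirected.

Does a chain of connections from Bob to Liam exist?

Explore from Bob.
Distance 1: reach Carol, Ivan, Karl.
Distance 2: reach Liam, Omar.
Found Liam.

Yes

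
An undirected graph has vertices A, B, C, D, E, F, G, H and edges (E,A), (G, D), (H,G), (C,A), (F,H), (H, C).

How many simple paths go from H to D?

H–G–D

1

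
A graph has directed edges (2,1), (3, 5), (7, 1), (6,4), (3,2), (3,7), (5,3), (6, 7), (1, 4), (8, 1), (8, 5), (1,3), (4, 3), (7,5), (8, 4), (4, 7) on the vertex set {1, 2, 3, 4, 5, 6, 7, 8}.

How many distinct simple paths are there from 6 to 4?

3

6→4
6→7→1→4
6→7→5→3→2→1→4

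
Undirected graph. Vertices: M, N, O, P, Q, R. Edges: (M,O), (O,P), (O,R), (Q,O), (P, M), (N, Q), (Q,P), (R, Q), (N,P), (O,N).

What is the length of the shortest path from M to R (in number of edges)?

Distance 0: M.
Distance 1: O, P.
Distance 2: N, Q, R — contains R.

2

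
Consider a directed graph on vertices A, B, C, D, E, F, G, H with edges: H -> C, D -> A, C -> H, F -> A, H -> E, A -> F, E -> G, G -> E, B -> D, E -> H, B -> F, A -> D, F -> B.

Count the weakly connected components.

From A: component {A, B, D, F}.
From C: component {C, E, G, H}.
That's 2 components.

2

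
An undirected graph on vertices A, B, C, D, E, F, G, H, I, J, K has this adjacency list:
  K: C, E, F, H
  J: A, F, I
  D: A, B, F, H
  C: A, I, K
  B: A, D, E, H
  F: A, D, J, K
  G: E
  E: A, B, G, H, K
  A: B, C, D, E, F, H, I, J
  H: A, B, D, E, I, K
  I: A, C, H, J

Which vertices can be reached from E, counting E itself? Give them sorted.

Start at E.
Its neighbours: A, B, G, H, K.
Then their neighbours: C, D, F, I, J.
Every vertex is now reached.

A, B, C, D, E, F, G, H, I, J, K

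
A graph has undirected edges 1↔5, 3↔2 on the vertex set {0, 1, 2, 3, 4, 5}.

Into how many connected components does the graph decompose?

4

From 0: component {0}.
From 1: component {1, 5}.
From 2: component {2, 3}.
From 4: component {4}.
That's 4 components.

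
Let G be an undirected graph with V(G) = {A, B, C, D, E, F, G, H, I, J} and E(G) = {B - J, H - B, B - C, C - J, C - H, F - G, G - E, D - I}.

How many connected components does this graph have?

From A: component {A}.
From B: component {B, C, H, J}.
From D: component {D, I}.
From E: component {E, F, G}.
That's 4 components.

4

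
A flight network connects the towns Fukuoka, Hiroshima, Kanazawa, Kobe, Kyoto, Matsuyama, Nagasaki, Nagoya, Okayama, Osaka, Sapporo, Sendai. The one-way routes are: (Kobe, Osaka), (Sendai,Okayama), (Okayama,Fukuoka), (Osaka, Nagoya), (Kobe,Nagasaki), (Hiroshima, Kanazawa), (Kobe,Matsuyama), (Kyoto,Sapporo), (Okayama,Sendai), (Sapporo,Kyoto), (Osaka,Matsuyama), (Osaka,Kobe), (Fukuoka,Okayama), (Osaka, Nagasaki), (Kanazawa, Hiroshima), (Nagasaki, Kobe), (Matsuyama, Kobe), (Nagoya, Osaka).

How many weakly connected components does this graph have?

From Fukuoka: component {Fukuoka, Okayama, Sendai}.
From Hiroshima: component {Hiroshima, Kanazawa}.
From Kobe: component {Kobe, Matsuyama, Nagasaki, Nagoya, Osaka}.
From Kyoto: component {Kyoto, Sapporo}.
That's 4 components.

4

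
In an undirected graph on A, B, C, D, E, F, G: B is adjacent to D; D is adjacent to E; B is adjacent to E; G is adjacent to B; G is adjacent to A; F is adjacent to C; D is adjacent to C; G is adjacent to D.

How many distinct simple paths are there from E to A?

4

E–B–D–G–A
E–B–G–A
E–D–B–G–A
E–D–G–A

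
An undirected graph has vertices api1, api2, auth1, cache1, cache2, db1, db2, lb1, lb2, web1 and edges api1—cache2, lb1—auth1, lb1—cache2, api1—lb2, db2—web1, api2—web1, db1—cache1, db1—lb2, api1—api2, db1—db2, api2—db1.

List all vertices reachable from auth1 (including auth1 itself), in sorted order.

Start at auth1.
Its neighbours: lb1.
Then their neighbours: cache2.
Then next layer: api1.
Then next layer: api2, lb2.
Then next layer: db1, web1.
Then next layer: cache1, db2.
Every vertex is now reached.

api1, api2, auth1, cache1, cache2, db1, db2, lb1, lb2, web1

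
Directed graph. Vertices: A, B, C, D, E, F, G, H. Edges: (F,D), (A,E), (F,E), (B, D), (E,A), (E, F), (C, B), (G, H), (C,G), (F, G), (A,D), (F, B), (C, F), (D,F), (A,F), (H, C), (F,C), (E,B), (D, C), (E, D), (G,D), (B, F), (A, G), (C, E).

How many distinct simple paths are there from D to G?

13

D→C→B→F→E→A→G
D→C→B→F→G
D→C→E→A→F→G
D→C→E→A→G
D→C→E→B→F→G
D→C→E→F→G
D→C→F→E→A→G
D→C→F→G
D→C→G
D→F→C→E→A→G
D→F→C→G
D→F→E→A→G
D→F→G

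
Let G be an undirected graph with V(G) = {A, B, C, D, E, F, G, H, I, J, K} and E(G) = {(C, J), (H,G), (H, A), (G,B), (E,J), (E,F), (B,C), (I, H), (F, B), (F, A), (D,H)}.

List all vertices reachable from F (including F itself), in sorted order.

A, B, C, D, E, F, G, H, I, J

Start at F.
Its neighbours: A, B, E.
Then their neighbours: C, G, H, J.
Then next layer: D, I.
Nothing further is reachable.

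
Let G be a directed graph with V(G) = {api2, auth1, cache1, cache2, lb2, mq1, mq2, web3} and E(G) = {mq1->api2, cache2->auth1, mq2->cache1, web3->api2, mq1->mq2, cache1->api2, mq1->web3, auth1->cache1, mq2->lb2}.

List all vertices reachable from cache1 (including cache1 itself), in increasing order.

Start at cache1.
Its neighbours: api2.
Nothing further is reachable.

api2, cache1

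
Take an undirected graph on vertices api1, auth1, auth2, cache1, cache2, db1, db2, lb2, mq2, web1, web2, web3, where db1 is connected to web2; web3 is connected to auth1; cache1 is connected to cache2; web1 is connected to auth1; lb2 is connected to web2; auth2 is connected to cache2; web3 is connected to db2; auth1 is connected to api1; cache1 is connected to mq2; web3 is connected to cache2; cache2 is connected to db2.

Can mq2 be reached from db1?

Explore from db1.
Distance 1: reach web2.
Distance 2: reach lb2.
The search is exhausted without reaching mq2; it lies in a different component.

No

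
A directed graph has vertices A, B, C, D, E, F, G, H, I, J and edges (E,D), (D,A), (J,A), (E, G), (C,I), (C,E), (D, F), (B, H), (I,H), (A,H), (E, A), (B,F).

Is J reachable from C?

No

Explore from C.
Distance 1: reach E, I.
Distance 2: reach A, D, G, H.
Distance 3: reach F.
The search from C is exhausted; no directed path reaches J.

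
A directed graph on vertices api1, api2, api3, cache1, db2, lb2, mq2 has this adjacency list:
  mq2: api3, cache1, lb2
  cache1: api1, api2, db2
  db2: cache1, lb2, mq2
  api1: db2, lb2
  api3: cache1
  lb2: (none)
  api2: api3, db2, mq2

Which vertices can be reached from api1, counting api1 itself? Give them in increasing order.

api1, api2, api3, cache1, db2, lb2, mq2

Start at api1.
Its neighbours: db2, lb2.
Then their neighbours: cache1, mq2.
Then next layer: api2, api3.
Every vertex is now reached.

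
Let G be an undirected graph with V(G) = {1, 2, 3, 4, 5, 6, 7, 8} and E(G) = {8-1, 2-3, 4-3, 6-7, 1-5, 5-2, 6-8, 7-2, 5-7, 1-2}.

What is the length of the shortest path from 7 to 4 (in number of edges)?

Distance 0: 7.
Distance 1: 2, 5, 6.
Distance 2: 1, 3, 8.
Distance 3: 4 — contains 4.

3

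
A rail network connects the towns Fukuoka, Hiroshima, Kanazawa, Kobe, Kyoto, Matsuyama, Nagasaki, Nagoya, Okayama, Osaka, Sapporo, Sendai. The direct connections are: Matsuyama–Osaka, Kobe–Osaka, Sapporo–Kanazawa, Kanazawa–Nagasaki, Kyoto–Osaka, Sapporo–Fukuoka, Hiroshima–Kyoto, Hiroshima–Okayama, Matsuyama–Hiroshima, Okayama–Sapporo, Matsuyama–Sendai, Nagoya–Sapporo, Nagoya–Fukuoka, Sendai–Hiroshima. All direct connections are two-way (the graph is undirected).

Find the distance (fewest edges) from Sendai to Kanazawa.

4

Distance 0: Sendai.
Distance 1: Hiroshima, Matsuyama.
Distance 2: Kyoto, Okayama, Osaka.
Distance 3: Kobe, Sapporo.
Distance 4: Fukuoka, Kanazawa, Nagoya — contains Kanazawa.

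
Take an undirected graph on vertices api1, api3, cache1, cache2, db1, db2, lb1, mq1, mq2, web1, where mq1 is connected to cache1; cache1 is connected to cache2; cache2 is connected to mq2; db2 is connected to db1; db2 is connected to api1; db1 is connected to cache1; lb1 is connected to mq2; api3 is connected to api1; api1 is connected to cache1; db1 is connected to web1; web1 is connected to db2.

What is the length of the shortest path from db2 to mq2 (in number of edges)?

4

Distance 0: db2.
Distance 1: api1, db1, web1.
Distance 2: api3, cache1.
Distance 3: cache2, mq1.
Distance 4: mq2 — contains mq2.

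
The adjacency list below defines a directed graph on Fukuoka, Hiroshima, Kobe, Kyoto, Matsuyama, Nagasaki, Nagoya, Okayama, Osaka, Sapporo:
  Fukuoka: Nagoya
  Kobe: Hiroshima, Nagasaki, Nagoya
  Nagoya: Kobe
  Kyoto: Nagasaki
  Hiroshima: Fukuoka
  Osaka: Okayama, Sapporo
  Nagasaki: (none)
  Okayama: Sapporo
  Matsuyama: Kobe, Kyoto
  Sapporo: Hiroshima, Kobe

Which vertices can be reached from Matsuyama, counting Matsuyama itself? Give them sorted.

Start at Matsuyama.
Its neighbours: Kobe, Kyoto.
Then their neighbours: Hiroshima, Nagasaki, Nagoya.
Then next layer: Fukuoka.
Nothing further is reachable.

Fukuoka, Hiroshima, Kobe, Kyoto, Matsuyama, Nagasaki, Nagoya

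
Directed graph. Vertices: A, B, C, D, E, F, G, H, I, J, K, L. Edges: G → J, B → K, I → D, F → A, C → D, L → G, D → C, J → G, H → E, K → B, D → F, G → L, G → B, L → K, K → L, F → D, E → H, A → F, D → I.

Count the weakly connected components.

3

From A: component {A, C, D, F, I}.
From B: component {B, G, J, K, L}.
From E: component {E, H}.
That's 3 components.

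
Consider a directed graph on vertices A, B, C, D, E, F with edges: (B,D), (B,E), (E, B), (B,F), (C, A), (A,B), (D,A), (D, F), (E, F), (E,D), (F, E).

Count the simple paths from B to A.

3

B→D→A
B→E→D→A
B→F→E→D→A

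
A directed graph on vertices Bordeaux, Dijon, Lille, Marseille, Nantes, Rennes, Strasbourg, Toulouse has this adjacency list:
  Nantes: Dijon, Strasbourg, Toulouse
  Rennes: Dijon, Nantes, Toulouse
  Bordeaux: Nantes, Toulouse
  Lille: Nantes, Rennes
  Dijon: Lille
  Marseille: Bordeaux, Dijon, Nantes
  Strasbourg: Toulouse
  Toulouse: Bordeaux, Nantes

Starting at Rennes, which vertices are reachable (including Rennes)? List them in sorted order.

Bordeaux, Dijon, Lille, Nantes, Rennes, Strasbourg, Toulouse

Start at Rennes.
Its neighbours: Dijon, Nantes, Toulouse.
Then their neighbours: Bordeaux, Lille, Strasbourg.
Nothing further is reachable.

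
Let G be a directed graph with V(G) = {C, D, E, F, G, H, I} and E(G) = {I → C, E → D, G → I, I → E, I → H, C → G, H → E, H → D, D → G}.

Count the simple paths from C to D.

3

C→G→I→E→D
C→G→I→H→D
C→G→I→H→E→D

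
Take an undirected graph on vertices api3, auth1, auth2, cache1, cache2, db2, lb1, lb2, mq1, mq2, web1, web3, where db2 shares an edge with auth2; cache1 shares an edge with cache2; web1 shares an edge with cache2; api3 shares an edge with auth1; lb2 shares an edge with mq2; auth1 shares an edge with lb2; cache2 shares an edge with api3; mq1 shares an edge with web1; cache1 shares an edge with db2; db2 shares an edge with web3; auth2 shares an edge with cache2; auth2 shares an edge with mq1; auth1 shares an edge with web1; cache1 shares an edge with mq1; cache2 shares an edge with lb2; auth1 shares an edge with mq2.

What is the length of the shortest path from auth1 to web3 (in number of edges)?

5

Distance 0: auth1.
Distance 1: api3, lb2, mq2, web1.
Distance 2: cache2, mq1.
Distance 3: auth2, cache1.
Distance 4: db2.
Distance 5: web3 — contains web3.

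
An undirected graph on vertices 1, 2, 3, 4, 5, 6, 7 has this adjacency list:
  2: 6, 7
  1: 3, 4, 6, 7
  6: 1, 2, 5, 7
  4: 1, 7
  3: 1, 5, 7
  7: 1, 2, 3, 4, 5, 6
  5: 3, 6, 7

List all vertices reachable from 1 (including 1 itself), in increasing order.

1, 2, 3, 4, 5, 6, 7

Start at 1.
Its neighbours: 3, 4, 6, 7.
Then their neighbours: 2, 5.
Every vertex is now reached.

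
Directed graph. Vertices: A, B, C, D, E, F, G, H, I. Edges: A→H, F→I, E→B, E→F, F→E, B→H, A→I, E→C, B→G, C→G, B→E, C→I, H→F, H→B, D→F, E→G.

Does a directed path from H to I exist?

Explore from H.
Distance 1: reach B, F.
Distance 2: reach E, G, I.
Found I.

Yes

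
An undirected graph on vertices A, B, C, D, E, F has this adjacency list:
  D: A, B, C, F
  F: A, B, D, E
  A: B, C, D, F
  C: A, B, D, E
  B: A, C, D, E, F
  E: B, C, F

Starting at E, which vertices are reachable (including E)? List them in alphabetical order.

A, B, C, D, E, F

Start at E.
Its neighbours: B, C, F.
Then their neighbours: A, D.
Every vertex is now reached.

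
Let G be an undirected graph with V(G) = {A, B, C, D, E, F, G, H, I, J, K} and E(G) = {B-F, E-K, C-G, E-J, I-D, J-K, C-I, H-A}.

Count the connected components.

4

From A: component {A, H}.
From B: component {B, F}.
From C: component {C, D, G, I}.
From E: component {E, J, K}.
That's 4 components.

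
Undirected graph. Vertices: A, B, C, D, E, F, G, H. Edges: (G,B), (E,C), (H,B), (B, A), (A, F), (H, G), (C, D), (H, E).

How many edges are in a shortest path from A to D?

5

Distance 0: A.
Distance 1: B, F.
Distance 2: G, H.
Distance 3: E.
Distance 4: C.
Distance 5: D — contains D.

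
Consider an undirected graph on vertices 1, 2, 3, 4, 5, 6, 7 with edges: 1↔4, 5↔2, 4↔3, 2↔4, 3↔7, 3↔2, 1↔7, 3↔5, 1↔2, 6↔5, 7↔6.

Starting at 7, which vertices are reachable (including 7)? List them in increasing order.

Start at 7.
Its neighbours: 1, 3, 6.
Then their neighbours: 2, 4, 5.
Every vertex is now reached.

1, 2, 3, 4, 5, 6, 7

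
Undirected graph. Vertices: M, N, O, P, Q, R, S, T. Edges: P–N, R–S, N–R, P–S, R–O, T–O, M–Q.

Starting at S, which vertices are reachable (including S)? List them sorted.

N, O, P, R, S, T

Start at S.
Its neighbours: P, R.
Then their neighbours: N, O.
Then next layer: T.
Nothing further is reachable.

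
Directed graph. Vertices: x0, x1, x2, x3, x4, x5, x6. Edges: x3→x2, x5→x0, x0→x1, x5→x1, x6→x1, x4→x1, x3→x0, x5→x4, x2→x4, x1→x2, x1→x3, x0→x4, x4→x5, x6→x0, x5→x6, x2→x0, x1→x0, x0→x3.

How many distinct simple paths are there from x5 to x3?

15

x5→x0→x1→x3
x5→x0→x3
x5→x0→x4→x1→x3
x5→x1→x0→x3
x5→x1→x2→x0→x3
x5→x1→x3
x5→x4→x1→x0→x3
x5→x4→x1→x2→x0→x3
x5→x4→x1→x3
x5→x6→x0→x1→x3
x5→x6→x0→x3
x5→x6→x0→x4→x1→x3
x5→x6→x1→x0→x3
x5→x6→x1→x2→x0→x3
x5→x6→x1→x3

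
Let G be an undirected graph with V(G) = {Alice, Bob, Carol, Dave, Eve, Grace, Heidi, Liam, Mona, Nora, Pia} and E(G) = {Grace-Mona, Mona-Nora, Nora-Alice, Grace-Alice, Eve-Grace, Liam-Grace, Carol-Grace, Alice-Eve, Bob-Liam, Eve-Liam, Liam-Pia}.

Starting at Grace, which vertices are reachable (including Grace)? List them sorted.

Start at Grace.
Its neighbours: Alice, Carol, Eve, Liam, Mona.
Then their neighbours: Bob, Nora, Pia.
Nothing further is reachable.

Alice, Bob, Carol, Eve, Grace, Liam, Mona, Nora, Pia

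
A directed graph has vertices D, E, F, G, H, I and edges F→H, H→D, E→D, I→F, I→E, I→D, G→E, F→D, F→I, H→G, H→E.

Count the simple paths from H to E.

2

H→E
H→G→E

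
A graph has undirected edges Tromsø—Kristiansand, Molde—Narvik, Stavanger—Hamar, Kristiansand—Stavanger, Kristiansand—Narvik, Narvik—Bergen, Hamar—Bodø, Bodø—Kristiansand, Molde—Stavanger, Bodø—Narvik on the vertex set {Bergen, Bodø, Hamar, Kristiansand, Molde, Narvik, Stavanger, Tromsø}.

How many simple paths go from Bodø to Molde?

6

Bodø–Hamar–Stavanger–Kristiansand–Narvik–Molde
Bodø–Hamar–Stavanger–Molde
Bodø–Kristiansand–Narvik–Molde
Bodø–Kristiansand–Stavanger–Molde
Bodø–Narvik–Kristiansand–Stavanger–Molde
Bodø–Narvik–Molde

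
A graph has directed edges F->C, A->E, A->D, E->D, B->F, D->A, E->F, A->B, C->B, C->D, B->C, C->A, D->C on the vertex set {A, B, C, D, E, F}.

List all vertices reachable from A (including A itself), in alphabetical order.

Start at A.
Its neighbours: B, D, E.
Then their neighbours: C, F.
Every vertex is now reached.

A, B, C, D, E, F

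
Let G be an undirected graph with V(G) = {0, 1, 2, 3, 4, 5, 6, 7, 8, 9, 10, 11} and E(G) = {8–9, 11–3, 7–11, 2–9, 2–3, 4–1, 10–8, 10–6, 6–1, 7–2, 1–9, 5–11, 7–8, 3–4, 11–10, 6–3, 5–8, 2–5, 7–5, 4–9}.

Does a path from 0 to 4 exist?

0 has no edges, so nothing is reachable from it.

No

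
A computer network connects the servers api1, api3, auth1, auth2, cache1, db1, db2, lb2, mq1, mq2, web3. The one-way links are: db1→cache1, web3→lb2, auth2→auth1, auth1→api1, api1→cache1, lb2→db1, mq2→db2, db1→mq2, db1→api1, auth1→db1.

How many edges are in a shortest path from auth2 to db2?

Distance 0: auth2.
Distance 1: auth1.
Distance 2: api1, db1.
Distance 3: cache1, mq2.
Distance 4: db2 — contains db2.

4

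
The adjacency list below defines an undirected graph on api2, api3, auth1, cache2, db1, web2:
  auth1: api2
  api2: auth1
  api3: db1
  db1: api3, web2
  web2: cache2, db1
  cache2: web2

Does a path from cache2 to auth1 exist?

No

Explore from cache2.
Distance 1: reach web2.
Distance 2: reach db1.
Distance 3: reach api3.
The search is exhausted without reaching auth1; it lies in a different component.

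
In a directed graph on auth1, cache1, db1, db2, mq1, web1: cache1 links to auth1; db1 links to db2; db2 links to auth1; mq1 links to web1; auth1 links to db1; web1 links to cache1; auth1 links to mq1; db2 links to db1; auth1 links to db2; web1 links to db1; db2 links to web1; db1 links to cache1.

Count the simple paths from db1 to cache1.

3

db1→cache1
db1→db2→auth1→mq1→web1→cache1
db1→db2→web1→cache1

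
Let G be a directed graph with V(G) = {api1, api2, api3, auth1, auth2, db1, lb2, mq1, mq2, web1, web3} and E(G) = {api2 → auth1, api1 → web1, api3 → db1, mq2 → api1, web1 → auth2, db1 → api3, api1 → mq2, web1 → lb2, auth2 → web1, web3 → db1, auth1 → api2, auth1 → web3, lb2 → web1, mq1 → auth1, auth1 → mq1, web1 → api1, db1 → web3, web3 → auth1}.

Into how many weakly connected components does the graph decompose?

From api1: component {api1, auth2, lb2, mq2, web1}.
From api2: component {api2, api3, auth1, db1, mq1, web3}.
That's 2 components.

2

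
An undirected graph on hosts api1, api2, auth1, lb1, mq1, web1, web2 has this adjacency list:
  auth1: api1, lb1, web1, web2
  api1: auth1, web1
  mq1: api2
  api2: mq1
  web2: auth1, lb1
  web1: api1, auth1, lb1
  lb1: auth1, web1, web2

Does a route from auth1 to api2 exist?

Explore from auth1.
Distance 1: reach api1, lb1, web1, web2.
The search is exhausted without reaching api2; it lies in a different component.

No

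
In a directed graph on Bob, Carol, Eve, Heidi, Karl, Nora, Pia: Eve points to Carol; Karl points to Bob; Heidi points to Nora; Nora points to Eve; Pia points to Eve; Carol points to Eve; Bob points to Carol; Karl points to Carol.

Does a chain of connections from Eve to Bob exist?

Explore from Eve.
Distance 1: reach Carol.
The search from Eve is exhausted; no directed path reaches Bob.

No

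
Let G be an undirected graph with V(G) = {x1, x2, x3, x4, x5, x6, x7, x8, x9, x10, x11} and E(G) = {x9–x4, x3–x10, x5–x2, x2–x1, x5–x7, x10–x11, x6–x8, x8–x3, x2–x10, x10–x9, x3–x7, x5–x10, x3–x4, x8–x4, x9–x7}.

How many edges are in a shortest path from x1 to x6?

5

Distance 0: x1.
Distance 1: x2.
Distance 2: x5, x10.
Distance 3: x3, x7, x9, x11.
Distance 4: x4, x8.
Distance 5: x6 — contains x6.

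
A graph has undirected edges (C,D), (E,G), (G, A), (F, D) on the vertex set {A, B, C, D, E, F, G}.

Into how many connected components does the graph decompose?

From A: component {A, E, G}.
From B: component {B}.
From C: component {C, D, F}.
That's 3 components.

3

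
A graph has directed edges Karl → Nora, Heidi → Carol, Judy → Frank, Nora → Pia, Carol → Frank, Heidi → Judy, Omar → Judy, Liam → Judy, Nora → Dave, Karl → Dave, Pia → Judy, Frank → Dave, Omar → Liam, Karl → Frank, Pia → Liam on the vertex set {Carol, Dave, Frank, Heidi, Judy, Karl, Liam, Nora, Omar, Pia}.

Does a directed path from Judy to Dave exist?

Explore from Judy.
Distance 1: reach Frank.
Distance 2: reach Dave.
Found Dave.

Yes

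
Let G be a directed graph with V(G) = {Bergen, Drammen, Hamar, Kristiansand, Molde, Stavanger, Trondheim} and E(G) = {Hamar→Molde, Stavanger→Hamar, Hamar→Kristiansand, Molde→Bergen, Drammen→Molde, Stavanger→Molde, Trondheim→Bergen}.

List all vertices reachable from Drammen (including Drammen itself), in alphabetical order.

Start at Drammen.
Its neighbours: Molde.
Then their neighbours: Bergen.
Nothing further is reachable.

Bergen, Drammen, Molde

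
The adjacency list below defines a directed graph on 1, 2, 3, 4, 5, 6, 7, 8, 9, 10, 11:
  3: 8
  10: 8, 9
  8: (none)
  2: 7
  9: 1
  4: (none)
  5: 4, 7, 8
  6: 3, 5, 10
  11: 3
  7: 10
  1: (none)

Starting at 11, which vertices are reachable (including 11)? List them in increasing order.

Start at 11.
Its neighbours: 3.
Then their neighbours: 8.
Nothing further is reachable.

3, 8, 11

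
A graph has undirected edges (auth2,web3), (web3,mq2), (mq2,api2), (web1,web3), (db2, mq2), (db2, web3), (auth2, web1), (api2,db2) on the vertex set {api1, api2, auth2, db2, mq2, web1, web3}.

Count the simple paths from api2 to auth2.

8

api2–db2–mq2–web3–auth2
api2–db2–mq2–web3–web1–auth2
api2–db2–web3–auth2
api2–db2–web3–web1–auth2
api2–mq2–db2–web3–auth2
api2–mq2–db2–web3–web1–auth2
api2–mq2–web3–auth2
api2–mq2–web3–web1–auth2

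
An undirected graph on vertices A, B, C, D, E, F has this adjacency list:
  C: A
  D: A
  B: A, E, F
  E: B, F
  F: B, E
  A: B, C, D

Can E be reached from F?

Yes

Explore from F.
Distance 1: reach B, E.
Found E.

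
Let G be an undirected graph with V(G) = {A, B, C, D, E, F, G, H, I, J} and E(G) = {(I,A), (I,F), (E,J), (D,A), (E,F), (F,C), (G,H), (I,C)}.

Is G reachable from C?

Explore from C.
Distance 1: reach F, I.
Distance 2: reach A, E.
Distance 3: reach D, J.
The search is exhausted without reaching G; it lies in a different component.

No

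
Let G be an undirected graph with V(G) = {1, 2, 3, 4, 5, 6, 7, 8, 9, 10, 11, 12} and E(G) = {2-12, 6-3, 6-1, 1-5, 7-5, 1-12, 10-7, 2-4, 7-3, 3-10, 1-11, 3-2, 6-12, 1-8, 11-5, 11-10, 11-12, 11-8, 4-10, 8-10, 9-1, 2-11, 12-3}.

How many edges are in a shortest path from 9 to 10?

3

Distance 0: 9.
Distance 1: 1.
Distance 2: 5, 6, 8, 11, 12.
Distance 3: 2, 3, 7, 10 — contains 10.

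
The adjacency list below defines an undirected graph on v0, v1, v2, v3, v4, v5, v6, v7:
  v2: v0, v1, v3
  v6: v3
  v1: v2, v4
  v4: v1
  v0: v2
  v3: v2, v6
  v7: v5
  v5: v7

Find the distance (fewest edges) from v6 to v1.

Distance 0: v6.
Distance 1: v3.
Distance 2: v2.
Distance 3: v0, v1 — contains v1.

3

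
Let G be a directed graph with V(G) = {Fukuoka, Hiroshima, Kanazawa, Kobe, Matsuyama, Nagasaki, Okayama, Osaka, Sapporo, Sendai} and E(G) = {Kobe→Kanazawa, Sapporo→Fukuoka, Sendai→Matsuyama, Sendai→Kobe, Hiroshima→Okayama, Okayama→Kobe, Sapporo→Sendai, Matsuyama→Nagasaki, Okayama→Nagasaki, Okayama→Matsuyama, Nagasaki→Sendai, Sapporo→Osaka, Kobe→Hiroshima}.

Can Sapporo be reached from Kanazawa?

Kanazawa has no outgoing edges, so nothing is reachable from it.

No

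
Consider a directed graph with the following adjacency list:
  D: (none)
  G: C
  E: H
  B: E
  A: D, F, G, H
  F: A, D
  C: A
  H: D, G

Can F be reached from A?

Explore from A.
Distance 1: reach D, F, G, H.
Found F.

Yes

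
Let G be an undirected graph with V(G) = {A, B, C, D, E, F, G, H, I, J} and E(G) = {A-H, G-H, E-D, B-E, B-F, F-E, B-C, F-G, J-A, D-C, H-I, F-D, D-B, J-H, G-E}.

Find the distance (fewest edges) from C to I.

Distance 0: C.
Distance 1: B, D.
Distance 2: E, F.
Distance 3: G.
Distance 4: H.
Distance 5: A, I, J — contains I.

5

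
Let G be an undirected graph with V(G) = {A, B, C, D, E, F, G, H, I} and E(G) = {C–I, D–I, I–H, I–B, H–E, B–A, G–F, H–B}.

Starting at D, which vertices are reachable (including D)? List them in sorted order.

A, B, C, D, E, H, I

Start at D.
Its neighbours: I.
Then their neighbours: B, C, H.
Then next layer: A, E.
Nothing further is reachable.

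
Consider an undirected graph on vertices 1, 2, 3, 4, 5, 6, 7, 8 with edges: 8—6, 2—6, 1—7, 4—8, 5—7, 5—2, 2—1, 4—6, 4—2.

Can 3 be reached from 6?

Explore from 6.
Distance 1: reach 2, 4, 8.
Distance 2: reach 1, 5.
Distance 3: reach 7.
The search is exhausted without reaching 3; it lies in a different component.

No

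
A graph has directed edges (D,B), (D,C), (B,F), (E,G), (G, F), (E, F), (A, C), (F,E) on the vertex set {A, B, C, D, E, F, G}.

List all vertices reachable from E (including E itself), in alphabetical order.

Start at E.
Its neighbours: F, G.
Nothing further is reachable.

E, F, G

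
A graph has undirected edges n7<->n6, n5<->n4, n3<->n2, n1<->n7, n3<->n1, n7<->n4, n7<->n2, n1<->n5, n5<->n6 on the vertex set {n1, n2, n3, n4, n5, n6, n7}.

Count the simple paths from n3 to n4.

7

n3–n1–n5–n4
n3–n1–n5–n6–n7–n4
n3–n1–n7–n4
n3–n1–n7–n6–n5–n4
n3–n2–n7–n1–n5–n4
n3–n2–n7–n4
n3–n2–n7–n6–n5–n4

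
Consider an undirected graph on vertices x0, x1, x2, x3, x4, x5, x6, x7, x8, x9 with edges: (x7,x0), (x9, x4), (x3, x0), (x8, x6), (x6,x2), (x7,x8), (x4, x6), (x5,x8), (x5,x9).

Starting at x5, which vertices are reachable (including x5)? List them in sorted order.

x0, x2, x3, x4, x5, x6, x7, x8, x9

Start at x5.
Its neighbours: x8, x9.
Then their neighbours: x4, x6, x7.
Then next layer: x0, x2.
Then next layer: x3.
Nothing further is reachable.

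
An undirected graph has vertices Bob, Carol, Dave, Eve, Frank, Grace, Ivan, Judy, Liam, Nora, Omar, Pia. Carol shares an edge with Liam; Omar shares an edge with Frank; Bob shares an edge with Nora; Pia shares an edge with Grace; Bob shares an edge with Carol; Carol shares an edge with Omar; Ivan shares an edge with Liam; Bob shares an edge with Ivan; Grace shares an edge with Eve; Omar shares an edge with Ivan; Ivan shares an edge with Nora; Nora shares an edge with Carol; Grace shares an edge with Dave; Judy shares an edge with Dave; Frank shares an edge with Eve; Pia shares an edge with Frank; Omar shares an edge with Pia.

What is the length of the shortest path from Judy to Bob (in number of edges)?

Distance 0: Judy.
Distance 1: Dave.
Distance 2: Grace.
Distance 3: Eve, Pia.
Distance 4: Frank, Omar.
Distance 5: Carol, Ivan.
Distance 6: Bob, Liam, Nora — contains Bob.

6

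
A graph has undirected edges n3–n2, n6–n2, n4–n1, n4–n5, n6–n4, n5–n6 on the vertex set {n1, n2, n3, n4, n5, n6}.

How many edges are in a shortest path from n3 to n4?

Distance 0: n3.
Distance 1: n2.
Distance 2: n6.
Distance 3: n4, n5 — contains n4.

3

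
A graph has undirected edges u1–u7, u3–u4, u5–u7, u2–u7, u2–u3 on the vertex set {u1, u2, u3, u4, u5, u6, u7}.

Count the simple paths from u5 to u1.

u5–u7–u1

1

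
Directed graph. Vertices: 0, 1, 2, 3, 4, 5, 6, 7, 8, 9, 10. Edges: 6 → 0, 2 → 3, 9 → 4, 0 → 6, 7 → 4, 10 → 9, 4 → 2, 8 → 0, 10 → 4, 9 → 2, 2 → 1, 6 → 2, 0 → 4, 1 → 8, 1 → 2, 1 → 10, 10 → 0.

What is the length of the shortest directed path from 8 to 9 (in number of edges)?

6

Distance 0: 8.
Distance 1: 0.
Distance 2: 4, 6.
Distance 3: 2.
Distance 4: 1, 3.
Distance 5: 10.
Distance 6: 9 — contains 9.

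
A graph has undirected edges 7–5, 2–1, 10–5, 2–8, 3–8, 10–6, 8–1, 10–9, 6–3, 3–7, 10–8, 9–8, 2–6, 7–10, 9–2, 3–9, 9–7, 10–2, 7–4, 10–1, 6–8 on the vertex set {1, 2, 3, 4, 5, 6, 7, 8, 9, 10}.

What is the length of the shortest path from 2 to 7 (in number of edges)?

Distance 0: 2.
Distance 1: 1, 6, 8, 9, 10.
Distance 2: 3, 5, 7 — contains 7.

2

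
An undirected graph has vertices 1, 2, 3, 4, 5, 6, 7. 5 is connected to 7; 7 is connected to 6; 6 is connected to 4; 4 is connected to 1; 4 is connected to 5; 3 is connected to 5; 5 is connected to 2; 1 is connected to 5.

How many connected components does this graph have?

1

From 1: component {1, 2, 3, 4, 5, 6, 7}.
That's 1 component.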